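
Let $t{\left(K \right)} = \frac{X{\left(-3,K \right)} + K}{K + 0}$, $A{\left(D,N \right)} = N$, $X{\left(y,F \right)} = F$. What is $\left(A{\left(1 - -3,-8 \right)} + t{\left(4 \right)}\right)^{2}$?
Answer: $36$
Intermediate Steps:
$t{\left(K \right)} = 2$ ($t{\left(K \right)} = \frac{K + K}{K + 0} = \frac{2 K}{K} = 2$)
$\left(A{\left(1 - -3,-8 \right)} + t{\left(4 \right)}\right)^{2} = \left(-8 + 2\right)^{2} = \left(-6\right)^{2} = 36$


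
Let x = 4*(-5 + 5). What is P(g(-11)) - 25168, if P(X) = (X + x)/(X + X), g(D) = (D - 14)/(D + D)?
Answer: -50335/2 ≈ -25168.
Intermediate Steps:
x = 0 (x = 4*0 = 0)
g(D) = (-14 + D)/(2*D) (g(D) = (-14 + D)/((2*D)) = (-14 + D)*(1/(2*D)) = (-14 + D)/(2*D))
P(X) = ½ (P(X) = (X + 0)/(X + X) = X/((2*X)) = X*(1/(2*X)) = ½)
P(g(-11)) - 25168 = ½ - 25168 = -50335/2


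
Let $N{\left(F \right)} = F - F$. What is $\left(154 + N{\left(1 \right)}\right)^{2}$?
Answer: $23716$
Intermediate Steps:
$N{\left(F \right)} = 0$
$\left(154 + N{\left(1 \right)}\right)^{2} = \left(154 + 0\right)^{2} = 154^{2} = 23716$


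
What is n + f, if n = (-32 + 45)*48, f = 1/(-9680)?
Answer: 6040319/9680 ≈ 624.00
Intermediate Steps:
f = -1/9680 ≈ -0.00010331
n = 624 (n = 13*48 = 624)
n + f = 624 - 1/9680 = 6040319/9680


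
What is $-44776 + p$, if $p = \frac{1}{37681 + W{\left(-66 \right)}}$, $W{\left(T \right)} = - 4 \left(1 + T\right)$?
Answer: $- \frac{1698846215}{37941} \approx -44776.0$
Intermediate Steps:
$W{\left(T \right)} = -4 - 4 T$
$p = \frac{1}{37941}$ ($p = \frac{1}{37681 - -260} = \frac{1}{37681 + \left(-4 + 264\right)} = \frac{1}{37681 + 260} = \frac{1}{37941} \approx 2.6357 \cdot 10^{-5}$)
$-44776 + p = -44776 + \frac{1}{37941} = - \frac{1698846215}{37941}$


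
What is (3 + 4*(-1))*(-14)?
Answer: 14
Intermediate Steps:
(3 + 4*(-1))*(-14) = (3 - 4)*(-14) = -1*(-14) = 14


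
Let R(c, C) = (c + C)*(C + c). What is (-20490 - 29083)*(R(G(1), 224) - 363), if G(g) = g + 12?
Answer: -2766470838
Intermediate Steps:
G(g) = 12 + g
R(c, C) = (C + c)² (R(c, C) = (C + c)*(C + c) = (C + c)²)
(-20490 - 29083)*(R(G(1), 224) - 363) = (-20490 - 29083)*((224 + (12 + 1))² - 363) = -49573*((224 + 13)² - 363) = -49573*(237² - 363) = -49573*(56169 - 363) = -49573*55806 = -2766470838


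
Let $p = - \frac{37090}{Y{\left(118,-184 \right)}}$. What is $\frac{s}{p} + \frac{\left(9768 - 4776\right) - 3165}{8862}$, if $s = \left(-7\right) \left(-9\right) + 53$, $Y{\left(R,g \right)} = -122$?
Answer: $\frac{4599487}{7825990} \approx 0.58772$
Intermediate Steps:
$s = 116$ ($s = 63 + 53 = 116$)
$p = \frac{18545}{61}$ ($p = - \frac{37090}{-122} = \left(-37090\right) \left(- \frac{1}{122}\right) = \frac{18545}{61} \approx 304.02$)
$\frac{s}{p} + \frac{\left(9768 - 4776\right) - 3165}{8862} = \frac{116}{\frac{18545}{61}} + \frac{\left(9768 - 4776\right) - 3165}{8862} = 116 \cdot \frac{61}{18545} + \left(4992 - 3165\right) \frac{1}{8862} = \frac{7076}{18545} + 1827 \cdot \frac{1}{8862} = \frac{7076}{18545} + \frac{87}{422} = \frac{4599487}{7825990}$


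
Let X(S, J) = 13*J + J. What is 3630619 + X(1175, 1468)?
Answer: 3651171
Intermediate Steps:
X(S, J) = 14*J
3630619 + X(1175, 1468) = 3630619 + 14*1468 = 3630619 + 20552 = 3651171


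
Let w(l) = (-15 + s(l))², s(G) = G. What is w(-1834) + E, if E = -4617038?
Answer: -1198237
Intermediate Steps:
w(l) = (-15 + l)²
w(-1834) + E = (-15 - 1834)² - 4617038 = (-1849)² - 4617038 = 3418801 - 4617038 = -1198237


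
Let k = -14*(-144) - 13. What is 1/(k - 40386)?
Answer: -1/38383 ≈ -2.6053e-5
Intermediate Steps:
k = 2003 (k = 2016 - 13 = 2003)
1/(k - 40386) = 1/(2003 - 40386) = 1/(-38383) = -1/38383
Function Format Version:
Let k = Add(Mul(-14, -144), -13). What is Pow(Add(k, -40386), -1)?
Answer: Rational(-1, 38383) ≈ -2.6053e-5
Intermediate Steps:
k = 2003 (k = Add(2016, -13) = 2003)
Pow(Add(k, -40386), -1) = Pow(Add(2003, -40386), -1) = Pow(-38383, -1) = Rational(-1, 38383)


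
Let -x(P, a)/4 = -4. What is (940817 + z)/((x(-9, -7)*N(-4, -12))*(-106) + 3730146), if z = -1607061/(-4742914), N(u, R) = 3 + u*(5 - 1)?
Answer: 4462215727799/17796333453316 ≈ 0.25074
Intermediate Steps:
x(P, a) = 16 (x(P, a) = -4*(-4) = 16)
N(u, R) = 3 + 4*u (N(u, R) = 3 + u*4 = 3 + 4*u)
z = 1607061/4742914 (z = -1607061*(-1/4742914) = 1607061/4742914 ≈ 0.33883)
(940817 + z)/((x(-9, -7)*N(-4, -12))*(-106) + 3730146) = (940817 + 1607061/4742914)/((16*(3 + 4*(-4)))*(-106) + 3730146) = 4462215727799/(4742914*((16*(3 - 16))*(-106) + 3730146)) = 4462215727799/(4742914*((16*(-13))*(-106) + 3730146)) = 4462215727799/(4742914*(-208*(-106) + 3730146)) = 4462215727799/(4742914*(22048 + 3730146)) = (4462215727799/4742914)/3752194 = (4462215727799/4742914)*(1/3752194) = 4462215727799/17796333453316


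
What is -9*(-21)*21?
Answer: 3969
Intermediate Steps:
-9*(-21)*21 = 189*21 = 3969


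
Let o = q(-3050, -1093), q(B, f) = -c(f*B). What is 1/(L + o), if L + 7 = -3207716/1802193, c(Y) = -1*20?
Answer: 1802193/20220793 ≈ 0.089126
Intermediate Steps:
c(Y) = -20
q(B, f) = 20 (q(B, f) = -1*(-20) = 20)
o = 20
L = -15823067/1802193 (L = -7 - 3207716/1802193 = -15823067/1802193 ≈ -8.7799)
1/(L + o) = 1/(-15823067/1802193 + 20) = 1/(20220793/1802193) = 1802193/20220793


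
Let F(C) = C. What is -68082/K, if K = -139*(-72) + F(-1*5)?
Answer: -9726/1429 ≈ -6.8062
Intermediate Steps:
K = 10003 (K = -139*(-72) - 1*5 = 10008 - 5 = 10003)
-68082/K = -68082/10003 = -68082*1/10003 = -9726/1429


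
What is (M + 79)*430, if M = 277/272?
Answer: 4679475/136 ≈ 34408.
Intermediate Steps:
M = 277/272 (M = 277*(1/272) = 277/272 ≈ 1.0184)
(M + 79)*430 = (277/272 + 79)*430 = (21765/272)*430 = 4679475/136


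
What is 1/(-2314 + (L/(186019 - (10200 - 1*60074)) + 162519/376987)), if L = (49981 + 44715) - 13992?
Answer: -1892097753/4376851190797 ≈ -0.00043230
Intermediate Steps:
L = 80704 (L = 94696 - 13992 = 80704)
1/(-2314 + (L/(186019 - (10200 - 1*60074)) + 162519/376987)) = 1/(-2314 + (80704/(186019 - (10200 - 1*60074)) + 162519/376987)) = 1/(-2314 + (80704/(186019 - (10200 - 60074)) + 162519*(1/376987))) = 1/(-2314 + (80704/(186019 - 1*(-49874)) + 162519/376987)) = 1/(-2314 + (80704/(186019 + 49874) + 162519/376987)) = 1/(-2314 + (80704/235893 + 162519/376987)) = 1/(-2314 + 1463009645/1892097753) = 1/(-4376851190797/1892097753) = -1892097753/4376851190797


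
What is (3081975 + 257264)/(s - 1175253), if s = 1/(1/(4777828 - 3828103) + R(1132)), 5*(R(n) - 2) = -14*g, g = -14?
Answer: -130659984221369/45986087029038 ≈ -2.8413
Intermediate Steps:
R(n) = 206/5 (R(n) = 2 + (-14*(-14))/5 = 2 + (⅕)*196 = 2 + 196/5 = 206/5)
s = 949725/39128671 (s = 1/(1/(4777828 - 3828103) + 206/5) = 1/(1/949725 + 206/5) = 1/(39128671/949725) = 949725/39128671 ≈ 0.024272)
(3081975 + 257264)/(s - 1175253) = (3081975 + 257264)/(949725/39128671 - 1175253) = 3339239/(-45986087029038/39128671) = 3339239*(-39128671/45986087029038) = -130659984221369/45986087029038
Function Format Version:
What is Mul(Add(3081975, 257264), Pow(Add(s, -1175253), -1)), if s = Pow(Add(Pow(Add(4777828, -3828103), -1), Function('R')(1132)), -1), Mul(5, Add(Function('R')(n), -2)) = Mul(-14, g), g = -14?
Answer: Rational(-130659984221369, 45986087029038) ≈ -2.8413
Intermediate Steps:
Function('R')(n) = Rational(206, 5) (Function('R')(n) = Add(2, Mul(Rational(1, 5), Mul(-14, -14))) = Add(2, Mul(Rational(1, 5), 196)) = Add(2, Rational(196, 5)) = Rational(206, 5))
s = Rational(949725, 39128671) (s = Pow(Add(Pow(Add(4777828, -3828103), -1), Rational(206, 5)), -1) = Pow(Add(Pow(949725, -1), Rational(206, 5)), -1) = Pow(Add(Rational(1, 949725), Rational(206, 5)), -1) = Pow(Rational(39128671, 949725), -1) = Rational(949725, 39128671) ≈ 0.024272)
Mul(Add(3081975, 257264), Pow(Add(s, -1175253), -1)) = Mul(Add(3081975, 257264), Pow(Add(Rational(949725, 39128671), -1175253), -1)) = Mul(3339239, Pow(Rational(-45986087029038, 39128671), -1)) = Mul(3339239, Rational(-39128671, 45986087029038)) = Rational(-130659984221369, 45986087029038)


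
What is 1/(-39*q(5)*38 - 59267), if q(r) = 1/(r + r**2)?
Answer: -5/296582 ≈ -1.6859e-5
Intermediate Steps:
1/(-39*q(5)*38 - 59267) = 1/(-39/(5*(1 + 5))*38 - 59267) = 1/(-39/(5*6)*38 - 59267) = 1/(-39*1/30*38 - 59267) = 1/(-13/10*38 - 59267) = 1/(-247/5 - 59267) = 1/(-296582/5) = -5/296582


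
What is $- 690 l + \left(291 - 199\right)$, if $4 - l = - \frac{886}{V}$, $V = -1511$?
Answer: $- \frac{3420008}{1511} \approx -2263.4$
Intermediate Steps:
$l = \frac{5158}{1511}$ ($l = 4 - - \frac{886}{-1511} = 4 - \left(-886\right) \left(- \frac{1}{1511}\right) = 4 - \frac{886}{1511} = \frac{5158}{1511} \approx 3.4136$)
$- 690 l + \left(291 - 199\right) = \left(-690\right) \frac{5158}{1511} + \left(291 - 199\right) = - \frac{3559020}{1511} + 92 = - \frac{3420008}{1511}$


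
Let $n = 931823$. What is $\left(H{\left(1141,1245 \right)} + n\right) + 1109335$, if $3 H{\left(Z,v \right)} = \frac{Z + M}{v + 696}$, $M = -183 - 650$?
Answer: $\frac{11885663342}{5823} \approx 2.0412 \cdot 10^{6}$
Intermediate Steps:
$M = -833$
$H{\left(Z,v \right)} = \frac{-833 + Z}{3 \left(696 + v\right)}$ ($H{\left(Z,v \right)} = \frac{\left(Z - 833\right) \frac{1}{v + 696}}{3} = \frac{\left(-833 + Z\right) \frac{1}{696 + v}}{3} = \frac{\frac{1}{696 + v} \left(-833 + Z\right)}{3} = \frac{-833 + Z}{3 \left(696 + v\right)}$)
$\left(H{\left(1141,1245 \right)} + n\right) + 1109335 = \left(\frac{-833 + 1141}{3 \left(696 + 1245\right)} + 931823\right) + 1109335 = \left(\frac{1}{3} \cdot \frac{1}{1941} \cdot 308 + 931823\right) + 1109335 = \left(\frac{308}{5823} + 931823\right) + 1109335 = \frac{5426005637}{5823} + 1109335 = \frac{11885663342}{5823}$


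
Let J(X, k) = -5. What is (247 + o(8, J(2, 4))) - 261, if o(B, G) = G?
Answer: -19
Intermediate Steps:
(247 + o(8, J(2, 4))) - 261 = (247 - 5) - 261 = 242 - 261 = -19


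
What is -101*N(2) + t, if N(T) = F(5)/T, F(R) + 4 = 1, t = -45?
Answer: 213/2 ≈ 106.50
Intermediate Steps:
F(R) = -3 (F(R) = -4 + 1 = -3)
N(T) = -3/T
-101*N(2) + t = -(-303)/2 - 45 = -101*(-3/2) - 45 = 303/2 - 45 = 213/2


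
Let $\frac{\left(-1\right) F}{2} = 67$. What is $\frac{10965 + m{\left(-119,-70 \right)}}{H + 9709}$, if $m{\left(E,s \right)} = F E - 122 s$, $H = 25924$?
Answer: $\frac{2727}{2741} \approx 0.99489$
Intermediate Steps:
$F = -134$ ($F = \left(-2\right) 67 = -134$)
$m{\left(E,s \right)} = - 134 E - 122 s$
$\frac{10965 + m{\left(-119,-70 \right)}}{H + 9709} = \frac{10965 - -24486}{25924 + 9709} = \frac{10965 + \left(15946 + 8540\right)}{35633} = \left(10965 + 24486\right) \frac{1}{35633} = 35451 \cdot \frac{1}{35633} = \frac{2727}{2741}$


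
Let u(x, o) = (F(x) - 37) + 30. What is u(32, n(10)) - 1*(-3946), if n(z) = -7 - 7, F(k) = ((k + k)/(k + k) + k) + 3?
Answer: 3975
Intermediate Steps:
F(k) = 4 + k (F(k) = ((2*k)/((2*k)) + k) + 3 = ((2*k)*(1/(2*k)) + k) + 3 = (1 + k) + 3 = 4 + k)
n(z) = -14
u(x, o) = -3 + x (u(x, o) = ((4 + x) - 37) + 30 = (-33 + x) + 30 = -3 + x)
u(32, n(10)) - 1*(-3946) = (-3 + 32) - 1*(-3946) = 29 + 3946 = 3975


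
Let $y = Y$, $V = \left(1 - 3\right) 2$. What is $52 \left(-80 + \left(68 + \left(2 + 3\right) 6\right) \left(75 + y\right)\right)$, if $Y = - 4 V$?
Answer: $459576$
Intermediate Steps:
$V = -4$ ($V = \left(-2\right) 2 = -4$)
$Y = 16$ ($Y = \left(-4\right) \left(-4\right) = 16$)
$y = 16$
$52 \left(-80 + \left(68 + \left(2 + 3\right) 6\right) \left(75 + y\right)\right) = 52 \left(-80 + \left(68 + \left(2 + 3\right) 6\right) \left(75 + 16\right)\right) = 52 \left(-80 + \left(68 + 5 \cdot 6\right) 91\right) = 52 \left(-80 + \left(68 + 30\right) 91\right) = 52 \left(-80 + 98 \cdot 91\right) = 52 \left(-80 + 8918\right) = 52 \cdot 8838 = 459576$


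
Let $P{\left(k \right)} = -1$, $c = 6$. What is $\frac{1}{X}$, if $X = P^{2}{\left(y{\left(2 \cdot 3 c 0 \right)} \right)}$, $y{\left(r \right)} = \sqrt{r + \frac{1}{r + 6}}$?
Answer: $1$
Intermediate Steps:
$y{\left(r \right)} = \sqrt{r + \frac{1}{6 + r}}$
$X = 1$ ($X = \left(-1\right)^{2} = 1$)
$\frac{1}{X} = 1^{-1} = 1$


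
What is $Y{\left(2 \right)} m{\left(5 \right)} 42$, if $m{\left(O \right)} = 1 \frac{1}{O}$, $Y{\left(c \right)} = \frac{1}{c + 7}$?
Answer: $\frac{14}{15} \approx 0.93333$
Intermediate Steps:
$Y{\left(c \right)} = \frac{1}{7 + c}$
$m{\left(O \right)} = \frac{1}{O}$
$Y{\left(2 \right)} m{\left(5 \right)} 42 = \frac{1}{\left(7 + 2\right) 5} \cdot 42 = \frac{1}{9} \cdot \frac{1}{5} \cdot 42 = \frac{1}{45} \cdot 42 = \frac{14}{15}$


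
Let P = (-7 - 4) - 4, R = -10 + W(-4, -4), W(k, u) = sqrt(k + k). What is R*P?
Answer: 150 - 30*I*sqrt(2) ≈ 150.0 - 42.426*I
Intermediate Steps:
W(k, u) = sqrt(2)*sqrt(k) (W(k, u) = sqrt(2*k) = sqrt(2)*sqrt(k))
R = -10 + 2*I*sqrt(2) (R = -10 + sqrt(2)*sqrt(-4) = -10 + sqrt(2)*(2*I) = -10 + 2*I*sqrt(2) ≈ -10.0 + 2.8284*I)
P = -15 (P = -11 - 4 = -15)
R*P = (-10 + 2*I*sqrt(2))*(-15) = 150 - 30*I*sqrt(2)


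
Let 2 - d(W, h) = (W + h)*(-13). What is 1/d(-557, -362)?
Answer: -1/11945 ≈ -8.3717e-5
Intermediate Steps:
d(W, h) = 2 + 13*W + 13*h (d(W, h) = 2 - (W + h)*(-13) = 2 - (-13*W - 13*h) = 2 + (13*W + 13*h) = 2 + 13*W + 13*h)
1/d(-557, -362) = 1/(2 + 13*(-557) + 13*(-362)) = 1/(2 - 7241 - 4706) = 1/(-11945) = -1/11945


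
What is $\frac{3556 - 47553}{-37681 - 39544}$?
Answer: $\frac{43997}{77225} \approx 0.56973$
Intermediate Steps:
$\frac{3556 - 47553}{-37681 - 39544} = - \frac{43997}{-77225} = \left(-43997\right) \left(- \frac{1}{77225}\right) = \frac{43997}{77225}$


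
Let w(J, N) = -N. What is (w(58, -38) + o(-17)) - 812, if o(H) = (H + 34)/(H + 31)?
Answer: -10819/14 ≈ -772.79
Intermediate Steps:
o(H) = (34 + H)/(31 + H)
(w(58, -38) + o(-17)) - 812 = (-1*(-38) + (34 - 17)/(31 - 17)) - 812 = (38 + 17/14) - 812 = 549/14 - 812 = -10819/14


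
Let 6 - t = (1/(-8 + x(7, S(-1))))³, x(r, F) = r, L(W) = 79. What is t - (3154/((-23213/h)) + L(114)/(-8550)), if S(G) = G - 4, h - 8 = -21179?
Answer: -569520873823/198471150 ≈ -2869.5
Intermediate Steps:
h = -21171 (h = 8 - 21179 = -21171)
S(G) = -4 + G
t = 7 (t = 6 - (1/(-8 + 7))³ = 6 - (1/(-1))³ = 6 - 1*(-1)³ = 6 - 1*(-1) = 6 + 1 = 7)
t - (3154/((-23213/h)) + L(114)/(-8550)) = 7 - (3154/((-23213/(-21171))) + 79/(-8550)) = 7 - (3154/((-23213*(-1/21171))) + 79*(-1/8550)) = 7 - (3154/(23213/21171) - 79/8550) = 7 - (3154*(21171/23213) - 79/8550) = 7 - (66773334/23213 - 79/8550) = 7 - 1*570910171873/198471150 = 7 - 570910171873/198471150 = -569520873823/198471150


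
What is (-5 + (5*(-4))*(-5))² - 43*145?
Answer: 2790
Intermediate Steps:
(-5 + (5*(-4))*(-5))² - 43*145 = (-5 - 20*(-5))² - 6235 = (-5 + 100)² - 6235 = 95² - 6235 = 9025 - 6235 = 2790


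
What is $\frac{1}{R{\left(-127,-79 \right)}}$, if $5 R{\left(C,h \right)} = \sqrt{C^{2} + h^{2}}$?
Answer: $\frac{\sqrt{22370}}{4474} \approx 0.03343$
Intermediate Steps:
$R{\left(C,h \right)} = \frac{\sqrt{C^{2} + h^{2}}}{5}$
$\frac{1}{R{\left(-127,-79 \right)}} = \frac{1}{\frac{1}{5} \sqrt{\left(-127\right)^{2} + \left(-79\right)^{2}}} = \frac{1}{\frac{1}{5} \sqrt{16129 + 6241}} = \frac{1}{\frac{1}{5} \sqrt{22370}} = \frac{\sqrt{22370}}{4474}$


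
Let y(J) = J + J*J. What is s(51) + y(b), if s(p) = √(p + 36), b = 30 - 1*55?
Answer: 600 + √87 ≈ 609.33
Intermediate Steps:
b = -25 (b = 30 - 55 = -25)
y(J) = J + J²
s(p) = √(36 + p)
s(51) + y(b) = √(36 + 51) - 25*(1 - 25) = √87 - 25*(-24) = √87 + 600 = 600 + √87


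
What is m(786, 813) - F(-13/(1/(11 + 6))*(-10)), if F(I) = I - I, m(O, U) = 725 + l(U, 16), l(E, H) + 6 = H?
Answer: 735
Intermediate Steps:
l(E, H) = -6 + H
m(O, U) = 735 (m(O, U) = 725 + (-6 + 16) = 725 + 10 = 735)
F(I) = 0
m(786, 813) - F(-13/(1/(11 + 6))*(-10)) = 735 - 1*0 = 735 + 0 = 735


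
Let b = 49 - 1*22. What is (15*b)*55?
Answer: 22275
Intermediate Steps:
b = 27 (b = 49 - 22 = 27)
(15*b)*55 = (15*27)*55 = 405*55 = 22275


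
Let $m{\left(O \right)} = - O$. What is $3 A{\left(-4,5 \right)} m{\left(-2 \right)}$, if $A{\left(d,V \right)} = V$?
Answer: $30$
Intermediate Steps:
$3 A{\left(-4,5 \right)} m{\left(-2 \right)} = 3 \cdot 5 \left(\left(-1\right) \left(-2\right)\right) = 15 \cdot 2 = 30$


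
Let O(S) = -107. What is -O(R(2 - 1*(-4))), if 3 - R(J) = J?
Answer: 107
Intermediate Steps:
R(J) = 3 - J
-O(R(2 - 1*(-4))) = -1*(-107) = 107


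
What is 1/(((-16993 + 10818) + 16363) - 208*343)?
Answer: -1/61156 ≈ -1.6352e-5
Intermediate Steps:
1/(((-16993 + 10818) + 16363) - 208*343) = 1/((-6175 + 16363) - 71344) = 1/(10188 - 71344) = 1/(-61156) = -1/61156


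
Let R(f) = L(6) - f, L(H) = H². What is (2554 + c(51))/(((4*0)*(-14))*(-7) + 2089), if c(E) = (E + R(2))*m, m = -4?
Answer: 2214/2089 ≈ 1.0598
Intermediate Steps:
R(f) = 36 - f (R(f) = 6² - f = 36 - f)
c(E) = -136 - 4*E (c(E) = (E + (36 - 1*2))*(-4) = (E + (36 - 2))*(-4) = (E + 34)*(-4) = (34 + E)*(-4) = -136 - 4*E)
(2554 + c(51))/(((4*0)*(-14))*(-7) + 2089) = (2554 + (-136 - 4*51))/(((4*0)*(-14))*(-7) + 2089) = (2554 + (-136 - 204))/((0*(-14))*(-7) + 2089) = (2554 - 340)/(0*(-7) + 2089) = 2214/(0 + 2089) = 2214/2089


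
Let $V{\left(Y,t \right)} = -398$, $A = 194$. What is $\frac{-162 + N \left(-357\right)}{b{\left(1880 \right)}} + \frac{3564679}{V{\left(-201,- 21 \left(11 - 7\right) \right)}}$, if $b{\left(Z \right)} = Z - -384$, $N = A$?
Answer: $- \frac{506128901}{56317} \approx -8987.1$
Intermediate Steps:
$N = 194$
$b{\left(Z \right)} = 384 + Z$ ($b{\left(Z \right)} = Z + 384 = 384 + Z$)
$\frac{-162 + N \left(-357\right)}{b{\left(1880 \right)}} + \frac{3564679}{V{\left(-201,- 21 \left(11 - 7\right) \right)}} = \frac{-162 + 194 \left(-357\right)}{384 + 1880} + \frac{3564679}{-398} = \frac{-162 - 69258}{2264} + 3564679 \left(- \frac{1}{398}\right) = \left(-69420\right) \frac{1}{2264} - \frac{3564679}{398} = - \frac{17355}{566} - \frac{3564679}{398} = - \frac{506128901}{56317}$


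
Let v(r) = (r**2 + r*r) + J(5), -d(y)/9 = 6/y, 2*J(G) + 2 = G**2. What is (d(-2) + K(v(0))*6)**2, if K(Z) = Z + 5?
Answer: 15876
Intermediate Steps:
J(G) = -1 + G**2/2
d(y) = -54/y
v(r) = 23/2 + 2*r**2 (v(r) = (r**2 + r*r) + (-1 + (1/2)*5**2) = (r**2 + r**2) + (-1 + (1/2)*25) = 2*r**2 + (-1 + 25/2) = 2*r**2 + 23/2 = 23/2 + 2*r**2)
K(Z) = 5 + Z
(d(-2) + K(v(0))*6)**2 = (-54/(-2) + (5 + (23/2 + 2*0**2))*6)**2 = (-54*(-1/2) + (5 + (23/2 + 2*0))*6)**2 = (27 + (5 + (23/2 + 0))*6)**2 = (27 + (5 + 23/2)*6)**2 = (27 + (33/2)*6)**2 = (27 + 99)**2 = 126**2 = 15876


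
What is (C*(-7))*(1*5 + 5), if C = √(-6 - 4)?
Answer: -70*I*√10 ≈ -221.36*I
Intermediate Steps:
C = I*√10 (C = √(-10) = I*√10 ≈ 3.1623*I)
(C*(-7))*(1*5 + 5) = ((I*√10)*(-7))*(1*5 + 5) = (-7*I*√10)*(5 + 5) = -7*I*√10*10 = -70*I*√10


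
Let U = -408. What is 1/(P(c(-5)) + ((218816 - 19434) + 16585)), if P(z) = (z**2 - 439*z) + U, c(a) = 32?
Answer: 1/202535 ≈ 4.9374e-6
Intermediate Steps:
P(z) = -408 + z**2 - 439*z (P(z) = (z**2 - 439*z) - 408 = -408 + z**2 - 439*z)
1/(P(c(-5)) + ((218816 - 19434) + 16585)) = 1/((-408 + 32**2 - 439*32) + ((218816 - 19434) + 16585)) = 1/((-408 + 1024 - 14048) + (199382 + 16585)) = 1/(-13432 + 215967) = 1/202535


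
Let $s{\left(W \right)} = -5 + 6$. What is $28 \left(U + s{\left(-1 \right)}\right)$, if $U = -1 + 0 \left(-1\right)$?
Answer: $0$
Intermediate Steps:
$s{\left(W \right)} = 1$
$U = -1$ ($U = -1 + 0 = -1$)
$28 \left(U + s{\left(-1 \right)}\right) = 28 \left(-1 + 1\right) = 28 \cdot 0 = 0$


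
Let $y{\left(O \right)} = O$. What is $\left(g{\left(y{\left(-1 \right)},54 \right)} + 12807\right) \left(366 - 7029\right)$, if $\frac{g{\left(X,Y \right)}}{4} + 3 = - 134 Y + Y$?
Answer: $106161579$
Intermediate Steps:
$g{\left(X,Y \right)} = -12 - 532 Y$ ($g{\left(X,Y \right)} = -12 + 4 \left(- 134 Y + Y\right) = -12 + 4 \left(- 133 Y\right) = -12 - 532 Y$)
$\left(g{\left(y{\left(-1 \right)},54 \right)} + 12807\right) \left(366 - 7029\right) = \left(\left(-12 - 28728\right) + 12807\right) \left(366 - 7029\right) = \left(\left(-12 - 28728\right) + 12807\right) \left(-6663\right) = \left(-28740 + 12807\right) \left(-6663\right) = \left(-15933\right) \left(-6663\right) = 106161579$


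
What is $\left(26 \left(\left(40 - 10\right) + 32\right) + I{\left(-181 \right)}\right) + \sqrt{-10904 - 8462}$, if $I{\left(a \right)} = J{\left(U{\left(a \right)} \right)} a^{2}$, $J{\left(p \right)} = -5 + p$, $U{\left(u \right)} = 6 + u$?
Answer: $-5895368 + i \sqrt{19366} \approx -5.8954 \cdot 10^{6} + 139.16 i$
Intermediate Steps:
$I{\left(a \right)} = a^{2} \left(1 + a\right)$ ($I{\left(a \right)} = \left(-5 + \left(6 + a\right)\right) a^{2} = \left(1 + a\right) a^{2} = a^{2} \left(1 + a\right)$)
$\left(26 \left(\left(40 - 10\right) + 32\right) + I{\left(-181 \right)}\right) + \sqrt{-10904 - 8462} = \left(26 \left(\left(40 - 10\right) + 32\right) + \left(-181\right)^{2} \left(1 - 181\right)\right) + \sqrt{-10904 - 8462} = \left(26 \left(\left(40 - 10\right) + 32\right) + 32761 \left(-180\right)\right) + \sqrt{-19366} = \left(26 \left(30 + 32\right) - 5896980\right) + i \sqrt{19366} = \left(26 \cdot 62 - 5896980\right) + i \sqrt{19366} = \left(1612 - 5896980\right) + i \sqrt{19366} = -5895368 + i \sqrt{19366}$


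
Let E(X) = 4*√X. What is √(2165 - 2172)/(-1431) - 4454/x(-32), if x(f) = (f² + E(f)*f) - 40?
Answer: (-3186837*I + 492*√7 - 256*I*√14)/(5724*(64*√2 + 123*I)) ≈ -2.9364 - 2.1626*I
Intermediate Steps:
x(f) = -40 + f² + 4*f^(3/2) (x(f) = (f² + (4*√f)*f) - 40 = (f² + 4*f^(3/2)) - 40 = -40 + f² + 4*f^(3/2))
√(2165 - 2172)/(-1431) - 4454/x(-32) = √(2165 - 2172)/(-1431) - 4454/(-40 + (-32)² + 4*(-32)^(3/2)) = √(-7)*(-1/1431) - 4454/(-40 + 1024 + 4*(-128*I*√2)) = (I*√7)*(-1/1431) - 4454/(-40 + 1024 - 512*I*√2) = -I*√7/1431 - 4454/(984 - 512*I*√2) = -4454/(984 - 512*I*√2) - I*√7/1431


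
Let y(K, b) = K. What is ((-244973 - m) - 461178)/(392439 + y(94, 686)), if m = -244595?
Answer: -461556/392533 ≈ -1.1758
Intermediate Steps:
((-244973 - m) - 461178)/(392439 + y(94, 686)) = ((-244973 - 1*(-244595)) - 461178)/(392439 + 94) = ((-244973 + 244595) - 461178)/392533 = (-378 - 461178)*(1/392533) = -461556*1/392533 = -461556/392533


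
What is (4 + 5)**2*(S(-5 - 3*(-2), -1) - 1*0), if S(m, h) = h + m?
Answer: 0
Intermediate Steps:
(4 + 5)**2*(S(-5 - 3*(-2), -1) - 1*0) = (4 + 5)**2*((-1 + (-5 - 3*(-2))) - 1*0) = 9**2*((-1 + (-5 + 6)) + 0) = 81*((-1 + 1) + 0) = 81*(0 + 0) = 81*0 = 0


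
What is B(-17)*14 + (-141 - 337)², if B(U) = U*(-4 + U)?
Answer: 233482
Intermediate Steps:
B(-17)*14 + (-141 - 337)² = -17*(-4 - 17)*14 + (-141 - 337)² = -17*(-21)*14 + (-478)² = 357*14 + 228484 = 4998 + 228484 = 233482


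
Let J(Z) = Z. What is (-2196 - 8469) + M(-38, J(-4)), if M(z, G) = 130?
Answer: -10535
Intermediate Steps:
(-2196 - 8469) + M(-38, J(-4)) = (-2196 - 8469) + 130 = -10665 + 130 = -10535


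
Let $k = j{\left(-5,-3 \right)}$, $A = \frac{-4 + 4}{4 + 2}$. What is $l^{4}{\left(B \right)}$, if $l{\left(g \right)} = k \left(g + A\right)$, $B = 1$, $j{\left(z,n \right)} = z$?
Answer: $625$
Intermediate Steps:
$A = 0$ ($A = \frac{0}{6} = 0 \cdot \frac{1}{6} = 0$)
$k = -5$
$l{\left(g \right)} = - 5 g$ ($l{\left(g \right)} = - 5 \left(g + 0\right) = - 5 g$)
$l^{4}{\left(B \right)} = \left(\left(-5\right) 1\right)^{4} = \left(-5\right)^{4} = 625$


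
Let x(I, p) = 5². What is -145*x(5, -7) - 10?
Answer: -3635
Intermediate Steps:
x(I, p) = 25
-145*x(5, -7) - 10 = -145*25 - 10 = -3625 - 10 = -3635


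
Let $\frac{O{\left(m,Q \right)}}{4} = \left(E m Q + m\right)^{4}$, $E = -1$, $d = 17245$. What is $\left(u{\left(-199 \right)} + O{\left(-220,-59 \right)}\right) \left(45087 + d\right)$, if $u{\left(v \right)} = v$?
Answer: $7569492763852787595932$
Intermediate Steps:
$O{\left(m,Q \right)} = 4 \left(m - Q m\right)^{4}$ ($O{\left(m,Q \right)} = 4 \left(- m Q + m\right)^{4} = 4 \left(- Q m + m\right)^{4} = 4 \left(m - Q m\right)^{4}$)
$\left(u{\left(-199 \right)} + O{\left(-220,-59 \right)}\right) \left(45087 + d\right) = \left(-199 + 4 \left(-220\right)^{4} \left(-1 - 59\right)^{4}\right) \left(45087 + 17245\right) = \left(-199 + 4 \cdot 2342560000 \left(-60\right)^{4}\right) 62332 = \left(-199 + 4 \cdot 2342560000 \cdot 12960000\right) 62332 = \left(-199 + 121438310400000000\right) 62332 = 121438310399999801 \cdot 62332 = 7569492763852787595932$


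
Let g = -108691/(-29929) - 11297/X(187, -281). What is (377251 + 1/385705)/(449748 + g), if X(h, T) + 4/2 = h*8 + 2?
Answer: 592265974224272864/706076632757259525 ≈ 0.83881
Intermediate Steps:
X(h, T) = 8*h (X(h, T) = -2 + (h*8 + 2) = -2 + (8*h + 2) = -2 + (2 + 8*h) = 8*h)
g = -15955107/4070344 (g = -108691/(-29929) - 11297/(8*187) = -108691*(-1/29929) - 11297/1496 = 108691/29929 - 11297*1/1496 = 108691/29929 - 1027/136 = -15955107/4070344 ≈ -3.9198)
(377251 + 1/385705)/(449748 + g) = (377251 + 1/385705)/(449748 - 15955107/4070344) = (377251 + 1/385705)/(1830613118205/4070344) = (145507596956/385705)*(4070344/1830613118205) = 592265974224272864/706076632757259525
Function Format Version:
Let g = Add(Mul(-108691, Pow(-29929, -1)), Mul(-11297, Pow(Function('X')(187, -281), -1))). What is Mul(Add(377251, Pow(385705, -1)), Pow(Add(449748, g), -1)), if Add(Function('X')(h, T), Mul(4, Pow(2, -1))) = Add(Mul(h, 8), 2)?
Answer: Rational(592265974224272864, 706076632757259525) ≈ 0.83881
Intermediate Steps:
Function('X')(h, T) = Mul(8, h) (Function('X')(h, T) = Add(-2, Add(Mul(h, 8), 2)) = Add(-2, Add(Mul(8, h), 2)) = Add(-2, Add(2, Mul(8, h))) = Mul(8, h))
g = Rational(-15955107, 4070344) (g = Add(Mul(-108691, Pow(-29929, -1)), Mul(-11297, Pow(Mul(8, 187), -1))) = Add(Mul(-108691, Rational(-1, 29929)), Mul(-11297, Pow(1496, -1))) = Add(Rational(108691, 29929), Mul(-11297, Rational(1, 1496))) = Add(Rational(108691, 29929), Rational(-1027, 136)) = Rational(-15955107, 4070344) ≈ -3.9198)
Mul(Add(377251, Pow(385705, -1)), Pow(Add(449748, g), -1)) = Mul(Add(377251, Pow(385705, -1)), Pow(Add(449748, Rational(-15955107, 4070344)), -1)) = Mul(Add(377251, Rational(1, 385705)), Pow(Rational(1830613118205, 4070344), -1)) = Mul(Rational(145507596956, 385705), Rational(4070344, 1830613118205)) = Rational(592265974224272864, 706076632757259525)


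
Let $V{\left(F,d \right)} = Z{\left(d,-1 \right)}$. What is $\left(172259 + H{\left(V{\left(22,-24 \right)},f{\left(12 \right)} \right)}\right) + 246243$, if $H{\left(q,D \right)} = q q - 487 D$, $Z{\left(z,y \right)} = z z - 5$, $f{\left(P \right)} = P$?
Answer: $738699$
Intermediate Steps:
$Z{\left(z,y \right)} = -5 + z^{2}$ ($Z{\left(z,y \right)} = z^{2} - 5 = -5 + z^{2}$)
$V{\left(F,d \right)} = -5 + d^{2}$
$H{\left(q,D \right)} = q^{2} - 487 D$
$\left(172259 + H{\left(V{\left(22,-24 \right)},f{\left(12 \right)} \right)}\right) + 246243 = \left(172259 + \left(\left(-5 + \left(-24\right)^{2}\right)^{2} - 5844\right)\right) + 246243 = \left(172259 - \left(5844 - \left(-5 + 576\right)^{2}\right)\right) + 246243 = \left(172259 - \left(5844 - 571^{2}\right)\right) + 246243 = \left(172259 + \left(326041 - 5844\right)\right) + 246243 = \left(172259 + 320197\right) + 246243 = 492456 + 246243 = 738699$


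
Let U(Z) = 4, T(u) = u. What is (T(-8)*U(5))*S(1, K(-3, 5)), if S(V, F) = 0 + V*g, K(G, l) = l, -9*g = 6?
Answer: 64/3 ≈ 21.333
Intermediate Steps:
g = -⅔ (g = -⅑*6 = -⅔ ≈ -0.66667)
S(V, F) = -2*V/3 (S(V, F) = 0 + V*(-⅔) = 0 - 2*V/3 = -2*V/3)
(T(-8)*U(5))*S(1, K(-3, 5)) = (-8*4)*(-⅔*1) = -32*(-⅔) = 64/3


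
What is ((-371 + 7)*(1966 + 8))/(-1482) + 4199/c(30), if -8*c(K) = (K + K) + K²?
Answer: 1025659/2280 ≈ 449.85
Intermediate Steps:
c(K) = -K/4 - K²/8 (c(K) = -((K + K) + K²)/8 = -(2*K + K²)/8 = -(K² + 2*K)/8 = -K/4 - K²/8)
((-371 + 7)*(1966 + 8))/(-1482) + 4199/c(30) = ((-371 + 7)*(1966 + 8))/(-1482) + 4199/((-⅛*30*(2 + 30))) = -364*1974*(-1/1482) + 4199/((-⅛*30*32)) = -718536*(-1/1482) + 4199/(-120) = 9212/19 + 4199*(-1/120) = 9212/19 - 4199/120 = 1025659/2280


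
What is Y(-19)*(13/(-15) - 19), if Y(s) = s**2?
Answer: -107578/15 ≈ -7171.9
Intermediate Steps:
Y(-19)*(13/(-15) - 19) = (-19)**2*(13/(-15) - 19) = 361*(-1/15*13 - 19) = 361*(-13/15 - 19) = 361*(-298/15) = -107578/15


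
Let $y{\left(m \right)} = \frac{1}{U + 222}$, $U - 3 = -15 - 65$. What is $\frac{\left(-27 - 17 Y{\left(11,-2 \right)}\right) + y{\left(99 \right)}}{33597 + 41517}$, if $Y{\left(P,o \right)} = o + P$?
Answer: $- \frac{26099}{10891530} \approx -0.0023963$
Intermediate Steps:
$U = -77$ ($U = 3 - 80 = -77$)
$Y{\left(P,o \right)} = P + o$
$y{\left(m \right)} = \frac{1}{145}$ ($y{\left(m \right)} = \frac{1}{-77 + 222} = \frac{1}{145}$)
$\frac{\left(-27 - 17 Y{\left(11,-2 \right)}\right) + y{\left(99 \right)}}{33597 + 41517} = \frac{\left(-27 - 17 \left(11 - 2\right)\right) + \frac{1}{145}}{33597 + 41517} = \frac{\left(-27 - 153\right) + \frac{1}{145}}{75114} = \left(\left(-27 - 153\right) + \frac{1}{145}\right) \frac{1}{75114} = \left(-180 + \frac{1}{145}\right) \frac{1}{75114} = \left(- \frac{26099}{145}\right) \frac{1}{75114} = - \frac{26099}{10891530}$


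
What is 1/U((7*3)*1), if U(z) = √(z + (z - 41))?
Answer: 1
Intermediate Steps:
U(z) = √(-41 + 2*z) (U(z) = √(z + (-41 + z)) = √(-41 + 2*z))
1/U((7*3)*1) = 1/(√(-41 + 2*((7*3)*1))) = 1/(√(-41 + 2*(21*1))) = 1/(√(-41 + 2*21)) = 1/(√(-41 + 42)) = 1/(√1) = 1/1 = 1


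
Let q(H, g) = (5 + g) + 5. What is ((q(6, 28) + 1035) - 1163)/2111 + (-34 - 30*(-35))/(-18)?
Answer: -1073198/18999 ≈ -56.487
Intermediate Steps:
q(H, g) = 10 + g
((q(6, 28) + 1035) - 1163)/2111 + (-34 - 30*(-35))/(-18) = (((10 + 28) + 1035) - 1163)/2111 + (-34 - 30*(-35))/(-18) = ((38 + 1035) - 1163)*(1/2111) + (-34 + 1050)*(-1/18) = (1073 - 1163)*(1/2111) + 1016*(-1/18) = -90*1/2111 - 508/9 = -90/2111 - 508/9 = -1073198/18999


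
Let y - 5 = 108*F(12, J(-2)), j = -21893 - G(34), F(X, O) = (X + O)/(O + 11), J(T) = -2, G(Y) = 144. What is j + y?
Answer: -21912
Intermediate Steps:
F(X, O) = (O + X)/(11 + O)
j = -22037 (j = -21893 - 1*144 = -21893 - 144 = -22037)
y = 125 (y = 5 + 108*((-2 + 12)/(11 - 2)) = 5 + 108*(10/9) = 5 + 120 = 125)
j + y = -22037 + 125 = -21912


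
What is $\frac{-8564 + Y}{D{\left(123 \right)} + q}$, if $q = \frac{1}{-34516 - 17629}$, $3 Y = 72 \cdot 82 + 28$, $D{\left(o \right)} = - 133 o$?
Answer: $\frac{128798150}{319890021} \approx 0.40263$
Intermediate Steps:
$Y = \frac{5932}{3}$ ($Y = \frac{72 \cdot 82 + 28}{3} = \frac{5904 + 28}{3} = \frac{1}{3} \cdot 5932 = \frac{5932}{3} \approx 1977.3$)
$q = - \frac{1}{52145}$ ($q = \frac{1}{-52145} = - \frac{1}{52145} \approx -1.9177 \cdot 10^{-5}$)
$\frac{-8564 + Y}{D{\left(123 \right)} + q} = \frac{-8564 + \frac{5932}{3}}{\left(-133\right) 123 - \frac{1}{52145}} = - \frac{19760}{3 \left(-16359 - \frac{1}{52145}\right)} = - \frac{19760}{3 \left(- \frac{853040056}{52145}\right)} = \left(- \frac{19760}{3}\right) \left(- \frac{52145}{853040056}\right) = \frac{128798150}{319890021}$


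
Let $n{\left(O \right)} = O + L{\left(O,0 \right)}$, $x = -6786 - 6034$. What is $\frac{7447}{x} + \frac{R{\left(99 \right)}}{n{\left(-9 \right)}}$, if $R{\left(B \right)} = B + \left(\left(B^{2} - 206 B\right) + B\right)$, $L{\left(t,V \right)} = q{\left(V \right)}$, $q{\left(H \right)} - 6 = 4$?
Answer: $- \frac{133271347}{12820} \approx -10396.0$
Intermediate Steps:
$q{\left(H \right)} = 10$ ($q{\left(H \right)} = 6 + 4 = 10$)
$L{\left(t,V \right)} = 10$
$x = -12820$
$n{\left(O \right)} = 10 + O$ ($n{\left(O \right)} = O + 10 = 10 + O$)
$R{\left(B \right)} = B^{2} - 204 B$ ($R{\left(B \right)} = B + \left(B^{2} - 205 B\right) = B^{2} - 204 B$)
$\frac{7447}{x} + \frac{R{\left(99 \right)}}{n{\left(-9 \right)}} = \frac{7447}{-12820} + \frac{99 \left(-204 + 99\right)}{10 - 9} = 7447 \left(- \frac{1}{12820}\right) + \frac{99 \left(-105\right)}{1} = - \frac{7447}{12820} - 10395 = - \frac{133271347}{12820}$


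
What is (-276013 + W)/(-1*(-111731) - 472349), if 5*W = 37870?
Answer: 268439/360618 ≈ 0.74439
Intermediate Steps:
W = 7574 (W = (⅕)*37870 = 7574)
(-276013 + W)/(-1*(-111731) - 472349) = (-276013 + 7574)/(-1*(-111731) - 472349) = -268439/(111731 - 472349) = -268439/(-360618) = -268439*(-1/360618) = 268439/360618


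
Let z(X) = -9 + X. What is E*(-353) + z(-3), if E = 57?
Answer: -20133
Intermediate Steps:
E*(-353) + z(-3) = 57*(-353) + (-9 - 3) = -20121 - 12 = -20133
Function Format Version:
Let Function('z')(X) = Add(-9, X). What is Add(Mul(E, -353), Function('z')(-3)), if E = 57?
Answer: -20133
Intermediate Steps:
Add(Mul(E, -353), Function('z')(-3)) = Add(Mul(57, -353), Add(-9, -3)) = Add(-20121, -12) = -20133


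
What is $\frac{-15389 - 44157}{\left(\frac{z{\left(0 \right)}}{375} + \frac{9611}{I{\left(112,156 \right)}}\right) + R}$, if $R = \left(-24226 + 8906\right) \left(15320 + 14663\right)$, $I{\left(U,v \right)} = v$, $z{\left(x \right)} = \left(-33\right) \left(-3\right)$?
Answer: $\frac{1161147000}{8957120213477} \approx 0.00012963$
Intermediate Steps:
$z{\left(x \right)} = 99$
$R = -459339560$ ($R = \left(-15320\right) 29983 = -459339560$)
$\frac{-15389 - 44157}{\left(\frac{z{\left(0 \right)}}{375} + \frac{9611}{I{\left(112,156 \right)}}\right) + R} = \frac{-15389 - 44157}{\left(\frac{99}{375} + \frac{9611}{156}\right) - 459339560} = - \frac{59546}{\left(99 \cdot \frac{1}{375} + 9611 \cdot \frac{1}{156}\right) - 459339560} = - \frac{59546}{\left(\frac{33}{125} + \frac{9611}{156}\right) - 459339560} = - \frac{59546}{\frac{1206523}{19500} - 459339560} = - \frac{59546}{- \frac{8957120213477}{19500}} = \left(-59546\right) \left(- \frac{19500}{8957120213477}\right) = \frac{1161147000}{8957120213477}$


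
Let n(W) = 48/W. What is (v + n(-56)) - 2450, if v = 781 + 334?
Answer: -9351/7 ≈ -1335.9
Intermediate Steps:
v = 1115
(v + n(-56)) - 2450 = (1115 + 48/(-56)) - 2450 = (1115 + 48*(-1/56)) - 2450 = (1115 - 6/7) - 2450 = 7799/7 - 2450 = -9351/7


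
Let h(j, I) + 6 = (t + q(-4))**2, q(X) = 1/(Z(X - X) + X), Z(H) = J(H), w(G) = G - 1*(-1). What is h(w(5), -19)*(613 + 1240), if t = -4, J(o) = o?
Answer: 357629/16 ≈ 22352.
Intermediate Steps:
w(G) = 1 + G (w(G) = G + 1 = 1 + G)
Z(H) = H
q(X) = 1/X (q(X) = 1/((X - X) + X) = 1/(0 + X) = 1/X)
h(j, I) = 193/16 (h(j, I) = -6 + (-4 + 1/(-4))**2 = -6 + (-4 - 1/4)**2 = -6 + (-17/4)**2 = -6 + 289/16 = 193/16)
h(w(5), -19)*(613 + 1240) = 193*(613 + 1240)/16 = (193/16)*1853 = 357629/16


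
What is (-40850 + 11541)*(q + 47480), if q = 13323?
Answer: -1782075127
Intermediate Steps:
(-40850 + 11541)*(q + 47480) = (-40850 + 11541)*(13323 + 47480) = -29309*60803 = -1782075127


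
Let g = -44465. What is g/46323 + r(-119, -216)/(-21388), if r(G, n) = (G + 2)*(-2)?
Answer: -480928501/495378162 ≈ -0.97083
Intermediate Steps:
r(G, n) = -4 - 2*G (r(G, n) = (2 + G)*(-2) = -4 - 2*G)
g/46323 + r(-119, -216)/(-21388) = -44465/46323 + (-4 - 2*(-119))/(-21388) = -44465*1/46323 + (-4 + 238)*(-1/21388) = -44465/46323 + 234*(-1/21388) = -44465/46323 - 117/10694 = -480928501/495378162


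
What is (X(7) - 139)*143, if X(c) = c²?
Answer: -12870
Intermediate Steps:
(X(7) - 139)*143 = (7² - 139)*143 = (49 - 139)*143 = -90*143 = -12870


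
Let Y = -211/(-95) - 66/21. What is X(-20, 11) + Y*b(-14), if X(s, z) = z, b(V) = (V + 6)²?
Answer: -31917/665 ≈ -47.995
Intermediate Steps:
b(V) = (6 + V)²
Y = -613/665 (Y = -211*(-1/95) - 66*1/21 = 211/95 - 22/7 = -613/665 ≈ -0.92180)
X(-20, 11) + Y*b(-14) = 11 - 613*(6 - 14)²/665 = 11 - 613/665*(-8)² = 11 - 613/665*64 = 11 - 39232/665 = -31917/665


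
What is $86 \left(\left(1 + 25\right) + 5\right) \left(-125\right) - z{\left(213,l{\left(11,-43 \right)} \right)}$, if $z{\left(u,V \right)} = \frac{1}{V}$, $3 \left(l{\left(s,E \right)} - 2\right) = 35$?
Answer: $- \frac{13663253}{41} \approx -3.3325 \cdot 10^{5}$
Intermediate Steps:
$l{\left(s,E \right)} = \frac{41}{3}$ ($l{\left(s,E \right)} = 2 + \frac{1}{3} \cdot 35 = 2 + \frac{35}{3} = \frac{41}{3}$)
$86 \left(\left(1 + 25\right) + 5\right) \left(-125\right) - z{\left(213,l{\left(11,-43 \right)} \right)} = 86 \left(\left(1 + 25\right) + 5\right) \left(-125\right) - \frac{1}{\frac{41}{3}} = 86 \left(26 + 5\right) \left(-125\right) - \frac{3}{41} = 86 \cdot 31 \left(-125\right) - \frac{3}{41} = 2666 \left(-125\right) - \frac{3}{41} = -333250 - \frac{3}{41} = - \frac{13663253}{41}$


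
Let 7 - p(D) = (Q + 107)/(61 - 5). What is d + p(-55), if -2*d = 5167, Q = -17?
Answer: -72187/28 ≈ -2578.1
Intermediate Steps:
p(D) = 151/28 (p(D) = 7 - (-17 + 107)/(61 - 5) = 7 - 90/56 = 7 - 1*45/28 = 7 - 45/28 = 151/28)
d = -5167/2 (d = -½*5167 = -5167/2 ≈ -2583.5)
d + p(-55) = -5167/2 + 151/28 = -72187/28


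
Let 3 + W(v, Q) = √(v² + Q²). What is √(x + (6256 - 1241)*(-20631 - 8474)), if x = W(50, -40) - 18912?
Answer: √(-145980490 + 10*√41) ≈ 12082.0*I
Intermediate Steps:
W(v, Q) = -3 + √(Q² + v²) (W(v, Q) = -3 + √(v² + Q²) = -3 + √(Q² + v²))
x = -18915 + 10*√41 (x = (-3 + √((-40)² + 50²)) - 18912 = (-3 + √(1600 + 2500)) - 18912 = (-3 + √4100) - 18912 = (-3 + 10*√41) - 18912 = -18915 + 10*√41 ≈ -18851.)
√(x + (6256 - 1241)*(-20631 - 8474)) = √((-18915 + 10*√41) + (6256 - 1241)*(-20631 - 8474)) = √((-18915 + 10*√41) + 5015*(-29105)) = √((-18915 + 10*√41) - 145961575) = √(-145980490 + 10*√41)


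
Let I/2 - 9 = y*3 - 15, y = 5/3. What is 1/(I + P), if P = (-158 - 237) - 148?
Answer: -1/545 ≈ -0.0018349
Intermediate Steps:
y = 5/3 (y = 5*(1/3) = 5/3 ≈ 1.6667)
P = -543 (P = -395 - 148 = -543)
I = -2 (I = 18 + 2*((5/3)*3 - 15) = 18 + 2*(5 - 15) = 18 + 2*(-10) = 18 - 20 = -2)
1/(I + P) = 1/(-2 - 543) = 1/(-545) = -1/545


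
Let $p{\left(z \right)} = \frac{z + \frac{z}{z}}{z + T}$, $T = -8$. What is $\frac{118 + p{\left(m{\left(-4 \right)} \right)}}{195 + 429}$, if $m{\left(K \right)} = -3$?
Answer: $\frac{25}{132} \approx 0.18939$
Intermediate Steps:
$p{\left(z \right)} = \frac{1 + z}{-8 + z}$ ($p{\left(z \right)} = \frac{z + \frac{z}{z}}{z - 8} = \frac{z + 1}{-8 + z} = \frac{1 + z}{-8 + z}$)
$\frac{118 + p{\left(m{\left(-4 \right)} \right)}}{195 + 429} = \frac{118 + \frac{1 - 3}{-8 - 3}}{195 + 429} = \frac{118 + \frac{1}{-11} \left(-2\right)}{624} = \left(118 - - \frac{2}{11}\right) \frac{1}{624} = \left(118 + \frac{2}{11}\right) \frac{1}{624} = \frac{1300}{11} \cdot \frac{1}{624} = \frac{25}{132}$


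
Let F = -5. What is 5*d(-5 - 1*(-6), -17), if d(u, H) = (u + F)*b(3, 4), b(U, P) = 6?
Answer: -120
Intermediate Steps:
d(u, H) = -30 + 6*u (d(u, H) = (u - 5)*6 = (-5 + u)*6 = -30 + 6*u)
5*d(-5 - 1*(-6), -17) = 5*(-30 + 6*(-5 - 1*(-6))) = 5*(-30 + 6*(-5 + 6)) = 5*(-30 + 6*1) = 5*(-30 + 6) = 5*(-24) = -120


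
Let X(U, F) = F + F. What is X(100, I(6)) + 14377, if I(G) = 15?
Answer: 14407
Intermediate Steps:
X(U, F) = 2*F
X(100, I(6)) + 14377 = 2*15 + 14377 = 30 + 14377 = 14407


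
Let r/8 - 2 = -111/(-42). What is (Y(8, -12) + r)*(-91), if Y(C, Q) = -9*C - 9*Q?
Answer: -6656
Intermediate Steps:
r = 260/7 (r = 16 + 8*(-111/(-42)) = 16 + 8*(-111*(-1/42)) = 16 + 8*(37/14) = 16 + 148/7 = 260/7 ≈ 37.143)
(Y(8, -12) + r)*(-91) = ((-9*8 - 9*(-12)) + 260/7)*(-91) = ((-72 + 108) + 260/7)*(-91) = (36 + 260/7)*(-91) = (512/7)*(-91) = -6656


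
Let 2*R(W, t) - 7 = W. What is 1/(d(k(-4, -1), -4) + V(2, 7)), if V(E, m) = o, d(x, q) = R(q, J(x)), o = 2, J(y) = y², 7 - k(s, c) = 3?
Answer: 2/7 ≈ 0.28571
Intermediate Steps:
k(s, c) = 4 (k(s, c) = 7 - 1*3 = 7 - 3 = 4)
R(W, t) = 7/2 + W/2
d(x, q) = 7/2 + q/2
V(E, m) = 2
1/(d(k(-4, -1), -4) + V(2, 7)) = 1/((7/2 + (½)*(-4)) + 2) = 1/((7/2 - 2) + 2) = 1/(3/2 + 2) = 1/(7/2) = 2/7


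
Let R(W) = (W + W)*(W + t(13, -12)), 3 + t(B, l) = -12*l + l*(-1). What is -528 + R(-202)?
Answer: 19268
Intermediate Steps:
t(B, l) = -3 - 13*l (t(B, l) = -3 + (-12*l + l*(-1)) = -3 + (-12*l - l) = -3 - 13*l)
R(W) = 2*W*(153 + W) (R(W) = (W + W)*(W + (-3 - 13*(-12))) = (2*W)*(W + (-3 + 156)) = (2*W)*(W + 153) = (2*W)*(153 + W) = 2*W*(153 + W))
-528 + R(-202) = -528 + 2*(-202)*(153 - 202) = -528 + 2*(-202)*(-49) = -528 + 19796 = 19268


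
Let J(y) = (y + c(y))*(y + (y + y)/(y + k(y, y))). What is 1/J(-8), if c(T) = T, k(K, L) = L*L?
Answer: 7/928 ≈ 0.0075431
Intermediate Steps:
k(K, L) = L²
J(y) = 2*y*(y + 2*y/(y + y²)) (J(y) = (y + y)*(y + (y + y)/(y + y²)) = (2*y)*(y + (2*y)/(y + y²)) = (2*y)*(y + 2*y/(y + y²)) = 2*y*(y + 2*y/(y + y²)))
1/J(-8) = 1/(2*(-8)*(2 - 8 + (-8)²)/(1 - 8)) = 1/(2*(-8)*(2 - 8 + 64)/(-7)) = 1/(2*(-8)*(-⅐)*58) = 1/(928/7) = 7/928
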